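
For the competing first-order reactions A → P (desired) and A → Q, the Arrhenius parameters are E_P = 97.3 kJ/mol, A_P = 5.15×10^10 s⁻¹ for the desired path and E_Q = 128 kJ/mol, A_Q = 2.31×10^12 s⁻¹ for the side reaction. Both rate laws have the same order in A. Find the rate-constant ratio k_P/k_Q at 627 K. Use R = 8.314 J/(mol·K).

k_P/k_Q = (A_P/A_Q)·exp[−(E_P−E_Q)/(RT)] = (A_P/A_Q)·exp[(E_Q−E_P)/(RT)].
(E_Q−E_P)/(RT) = (128−97.3)×10³/(8.314×627) = 30700/5213 = 5.889.
k_P/k_Q = (5.15×10^10/2.31×10^12)·exp(5.889) = 0.02229 × 361.1 = 8.05.
Since E_P < E_Q, lowering the temperature improves selectivity toward P.

8.05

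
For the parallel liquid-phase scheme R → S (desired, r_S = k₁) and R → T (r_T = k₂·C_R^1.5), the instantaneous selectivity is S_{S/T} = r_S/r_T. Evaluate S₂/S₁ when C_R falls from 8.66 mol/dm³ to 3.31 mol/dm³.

4.23

S_{S/T} = (k₁/k₂)·C_R^-1.5, so S₂/S₁ = (C_{R,2}/C_{R,1})^-1.5.
= (3.31/8.66)^(-1.5) = (0.3822)^(-1.5) = 4.23.
Selectivity toward S rises as C_R falls — low-concentration operation is favoured.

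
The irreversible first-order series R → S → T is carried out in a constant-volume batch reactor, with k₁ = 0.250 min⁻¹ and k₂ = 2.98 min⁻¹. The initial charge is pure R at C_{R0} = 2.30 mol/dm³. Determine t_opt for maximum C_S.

For first-order series the maximum of C_S occurs at t_opt = ln(k₂/k₁)/(k₂−k₁).
= ln(2.98/0.250)/(2.98−0.250) = ln(11.92)/2.730 = 2.478/2.730 = 0.908 min.

0.908 min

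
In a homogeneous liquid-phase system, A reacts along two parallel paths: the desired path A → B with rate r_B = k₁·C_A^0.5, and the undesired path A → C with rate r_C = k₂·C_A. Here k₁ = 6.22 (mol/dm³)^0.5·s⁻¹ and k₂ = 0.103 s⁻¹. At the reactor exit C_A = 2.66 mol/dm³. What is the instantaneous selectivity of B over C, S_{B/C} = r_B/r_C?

37.0

S_{B/C} = r_B/r_C = (k₁·C_A^0.5)/(k₂·C_A) = (k₁/k₂)·C_A^-0.5.
= (6.22×2.660^0.5) / (0.103×2.660) = 10.14/0.2740 = 37.0.
The undesired path is higher order in A, so low C_A (CSTR or dilute feed) favours B.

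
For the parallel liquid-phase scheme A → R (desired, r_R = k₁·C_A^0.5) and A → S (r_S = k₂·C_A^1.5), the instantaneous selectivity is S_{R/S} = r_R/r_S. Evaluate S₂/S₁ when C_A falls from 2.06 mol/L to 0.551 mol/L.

3.74

S_{R/S} = (k₁/k₂)·C_A⁻¹, so S₂/S₁ = (C_{A,2}/C_{A,1})⁻¹.
= 2.06/0.551 = 3.74.
Selectivity toward R rises as C_A falls — low-concentration operation is favoured.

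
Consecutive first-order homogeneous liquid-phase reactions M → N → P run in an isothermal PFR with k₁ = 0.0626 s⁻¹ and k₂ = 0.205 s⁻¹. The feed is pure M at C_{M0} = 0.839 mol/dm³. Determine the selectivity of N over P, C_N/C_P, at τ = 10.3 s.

0.596

For first-order series with pure M initially, C_N(τ) = k₁C_{M0}/(k₂−k₁)·(e^(−k₁τ) − e^(−k₂τ)).
e^(−k₁τ) = e^(−0.0626×10.3) = e^(−0.6448) = 0.5248; e^(−k₂τ) = e^(−2.111) = 0.1211.
C_N = 0.0626×0.839/(0.205−0.0626) × (0.5248−0.1211) = 0.3688×0.4037 = 0.1489 mol/dm³.
C_M = C_{M0}e^(−k₁τ) = 0.4403 mol/dm³, so C_P = C_{M0}−C_M−C_N = 0.2498 mol/dm³; C_N/C_P = 0.596.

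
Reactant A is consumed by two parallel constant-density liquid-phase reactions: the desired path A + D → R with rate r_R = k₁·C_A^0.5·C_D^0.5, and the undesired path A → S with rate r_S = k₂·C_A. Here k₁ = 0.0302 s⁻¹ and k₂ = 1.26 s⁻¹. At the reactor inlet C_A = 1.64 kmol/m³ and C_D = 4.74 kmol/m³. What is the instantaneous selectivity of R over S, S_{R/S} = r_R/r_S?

S_{R/S} = r_R/r_S = (k₁·C_A^0.5·C_D^0.5)/(k₂·C_A) = (k₁/k₂)·C_A^-0.5·C_D^0.5.
= (0.0302×1.640^0.5×4.740^0.5) / (1.26×1.640) = 0.08420/2.066 = 0.0407.
The undesired path is higher order in A, so low C_A (CSTR or dilute feed) favours R.

0.0407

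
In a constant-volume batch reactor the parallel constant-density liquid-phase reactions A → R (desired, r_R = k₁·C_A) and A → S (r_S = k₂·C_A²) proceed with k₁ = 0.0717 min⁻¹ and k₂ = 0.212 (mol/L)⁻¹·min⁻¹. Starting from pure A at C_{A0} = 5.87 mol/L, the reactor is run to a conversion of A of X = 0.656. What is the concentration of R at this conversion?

0.327 mol/L

C_A = C_{A0}(1−X) = 2.019 mol/L.
Along a PFR/batch, dC_R/dC_A = −r_R/(r_R+r_S) = −k₁/(k₁+k₂·C_A).
Integrating from C_{A0} to C_A: C_R = (0.0717/0.212)·ln[(0.0717+0.212·5.87)/(0.0717+0.212·2.02)] = 0.3382·ln(1.316/0.4998) = 0.3275 mol/L.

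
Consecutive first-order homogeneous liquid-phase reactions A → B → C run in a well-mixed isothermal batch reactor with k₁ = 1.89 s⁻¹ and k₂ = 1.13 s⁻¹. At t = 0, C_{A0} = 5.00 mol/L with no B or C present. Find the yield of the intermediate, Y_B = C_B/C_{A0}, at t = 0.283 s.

The intermediate concentration in a first-order A→B→C sequence is C_B = k₁C_{A0}(e^(−k₁t) − e^(−k₂t))/(k₂−k₁).
e^(−k₁t) = e^(−1.89×0.283) = e^(−0.5349) = 0.5857; e^(−k₂t) = e^(−0.3198) = 0.7263.
C_B = 1.89×5.00/(1.13−1.89) × (0.5857−0.7263) = (-12.43)×(-0.1406) = 1.748 mol/L.
Y_B = C_B/C_{A0} = 1.748/5.00 = 0.350.

0.350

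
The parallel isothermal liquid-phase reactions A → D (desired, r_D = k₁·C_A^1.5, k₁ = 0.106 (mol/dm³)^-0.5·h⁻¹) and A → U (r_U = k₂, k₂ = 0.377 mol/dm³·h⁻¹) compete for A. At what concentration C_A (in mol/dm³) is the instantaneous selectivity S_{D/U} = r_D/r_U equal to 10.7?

S_{D/U} = (k₁/k₂)·C_A^1.5 ⇒ C_A = (S·k₂/k₁)^(1/1.5).
= (10.7×0.377/0.106)^(0.6667) = (38.06)^(0.6667) = 11.3 mol/dm³.

11.3 mol/dm³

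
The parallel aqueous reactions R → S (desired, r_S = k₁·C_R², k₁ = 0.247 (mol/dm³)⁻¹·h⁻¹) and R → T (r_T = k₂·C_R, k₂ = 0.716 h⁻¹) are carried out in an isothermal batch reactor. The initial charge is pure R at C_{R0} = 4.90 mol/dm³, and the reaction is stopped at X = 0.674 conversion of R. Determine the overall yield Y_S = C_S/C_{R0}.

0.348

C_R = C_{R0}(1−X) = 1.597 mol/dm³.
Along a PFR/batch, dC_T/dC_R = −r_T/(r_S+r_T) = −k₂/(k₂+k₁·C_R).
Integrating from C_{R0} to C_R: C_T = (0.716/0.247)·ln[(0.716+0.247·4.90)/(0.716+0.247·1.60)] = 2.899·ln(1.926/1.111) = 1.596 mol/dm³.
Then C_S = (C_{R0}−C_R) − C_T = 3.303 − 1.596 = 1.706 mol/dm³.
Y_S = C_S/C_{R0} = 1.706/4.90 = 0.348.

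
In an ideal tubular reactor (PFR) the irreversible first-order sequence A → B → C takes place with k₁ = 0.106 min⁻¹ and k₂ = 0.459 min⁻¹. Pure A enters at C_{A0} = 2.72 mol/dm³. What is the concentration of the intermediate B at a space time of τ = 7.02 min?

Solving the coupled first-order balances gives C_B(τ) = [k₁/(k₂−k₁)]·C_{A0}·(e^(−k₁τ) − e^(−k₂τ)).
e^(−k₁τ) = e^(−0.106×7.02) = e^(−0.7441) = 0.4752; e^(−k₂τ) = e^(−3.222) = 0.03987.
C_B = 0.106×2.72/(0.459−0.106) × (0.4752−0.03987) = 0.8168×0.4353 = 0.3555 mol/dm³.

0.356 mol/dm³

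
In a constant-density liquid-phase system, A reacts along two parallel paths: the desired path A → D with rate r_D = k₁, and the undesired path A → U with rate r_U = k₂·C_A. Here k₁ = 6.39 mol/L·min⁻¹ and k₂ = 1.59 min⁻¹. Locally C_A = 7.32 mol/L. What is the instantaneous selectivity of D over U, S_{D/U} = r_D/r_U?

0.549

S_{D/U} = r_D/r_U = (k₁)/(k₂·C_A) = (k₁/k₂)·C_A⁻¹.
= (6.39) / (1.59×7.320) = 6.390/11.64 = 0.549.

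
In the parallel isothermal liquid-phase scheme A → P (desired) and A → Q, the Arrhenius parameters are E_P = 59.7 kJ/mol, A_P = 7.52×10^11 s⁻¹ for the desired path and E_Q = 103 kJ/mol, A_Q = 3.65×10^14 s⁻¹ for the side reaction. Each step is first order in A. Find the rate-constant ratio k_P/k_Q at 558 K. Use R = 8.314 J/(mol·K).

k_P/k_Q = (A_P/A_Q)·exp[−(E_P−E_Q)/(RT)] = (A_P/A_Q)·exp[(E_Q−E_P)/(RT)].
(E_Q−E_P)/(RT) = (103−59.7)×10³/(8.314×558) = 43300/4639 = 9.333.
k_P/k_Q = (7.52×10^11/3.65×10^14)·exp(9.333) = 0.002060 × 11310 = 23.3.
Since E_P < E_Q, lowering the temperature improves selectivity toward P.

23.3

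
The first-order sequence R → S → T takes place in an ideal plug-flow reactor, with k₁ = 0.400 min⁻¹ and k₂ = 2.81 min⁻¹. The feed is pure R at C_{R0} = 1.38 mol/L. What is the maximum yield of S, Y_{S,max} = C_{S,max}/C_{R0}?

0.103

At the optimum, C_{S,max}/C_{R0} = (k₁/k₂)^[k₂/(k₂−k₁)].
= (0.400/2.81)^(2.81/(2.81−0.400)) = (0.1423)^(1.166) = 0.1030.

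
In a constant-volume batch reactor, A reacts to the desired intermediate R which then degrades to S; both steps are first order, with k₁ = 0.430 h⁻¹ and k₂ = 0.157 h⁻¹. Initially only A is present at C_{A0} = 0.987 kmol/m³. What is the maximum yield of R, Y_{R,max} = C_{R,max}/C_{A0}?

Evaluating C_R at t_opt = ln(k₂/k₁)/(k₂−k₁) gives C_{R,max}/C_{A0} = (k₁/k₂)^[k₂/(k₂−k₁)].
= (0.430/0.157)^(0.157/(0.157−0.430)) = (2.739)^(-0.5751) = 0.5602.

0.560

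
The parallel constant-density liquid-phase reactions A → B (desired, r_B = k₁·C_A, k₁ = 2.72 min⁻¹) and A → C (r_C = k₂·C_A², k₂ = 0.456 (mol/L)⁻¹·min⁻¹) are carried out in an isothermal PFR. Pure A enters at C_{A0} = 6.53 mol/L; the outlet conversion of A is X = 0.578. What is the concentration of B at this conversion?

C_A = C_{A0}(1−X) = 2.756 mol/L.
Along a PFR/batch, dC_B/dC_A = −r_B/(r_B+r_C) = −k₁/(k₁+k₂·C_A).
Integrating from C_{A0} to C_A: C_B = (2.72/0.456)·ln[(2.72+0.456·6.53)/(2.72+0.456·2.76)] = 5.965·ln(5.698/3.977) = 2.145 mol/L.

2.15 mol/L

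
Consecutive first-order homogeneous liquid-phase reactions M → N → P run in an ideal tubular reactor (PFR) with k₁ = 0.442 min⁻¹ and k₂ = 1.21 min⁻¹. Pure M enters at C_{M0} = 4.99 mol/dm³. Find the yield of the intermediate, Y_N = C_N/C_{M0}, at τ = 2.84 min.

0.146

Solving the coupled first-order balances gives C_N(τ) = [k₁/(k₂−k₁)]·C_{M0}·(e^(−k₁τ) − e^(−k₂τ)).
e^(−k₁τ) = e^(−0.442×2.84) = e^(−1.255) = 0.2850; e^(−k₂τ) = e^(−3.436) = 0.03218.
C_N = 0.442×4.99/(1.21−0.442) × (0.2850−0.03218) = 2.872×0.2528 = 0.7260 mol/dm³.
Y_N = C_N/C_{M0} = 0.7260/4.99 = 0.146.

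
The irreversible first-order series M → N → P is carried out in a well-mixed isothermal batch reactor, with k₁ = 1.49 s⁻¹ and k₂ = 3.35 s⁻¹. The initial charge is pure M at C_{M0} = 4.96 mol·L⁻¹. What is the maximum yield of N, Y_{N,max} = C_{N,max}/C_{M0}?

Evaluating C_N at t_opt = ln(k₂/k₁)/(k₂−k₁) gives C_{N,max}/C_{M0} = (k₁/k₂)^[k₂/(k₂−k₁)].
= (1.49/3.35)^(3.35/(3.35−1.49)) = (0.4448)^(1.801) = 0.2324.

0.232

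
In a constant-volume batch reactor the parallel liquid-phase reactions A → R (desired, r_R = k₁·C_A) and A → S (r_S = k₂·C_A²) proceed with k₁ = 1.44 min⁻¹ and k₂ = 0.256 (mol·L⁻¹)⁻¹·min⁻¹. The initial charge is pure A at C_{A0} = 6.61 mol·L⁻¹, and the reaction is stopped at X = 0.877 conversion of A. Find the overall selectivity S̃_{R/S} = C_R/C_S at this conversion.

1.65

C_A = C_{A0}(1−X) = 0.8130 mol·L⁻¹.
Along a PFR/batch, dC_R/dC_A = −r_R/(r_R+r_S) = −k₁/(k₁+k₂·C_A).
Integrating from C_{A0} to C_A: C_R = (1.44/0.256)·ln[(1.44+0.256·6.61)/(1.44+0.256·0.813)] = 5.625·ln(3.132/1.648) = 3.612 mol·L⁻¹.
C_S = (C_{A0}−C_A)−C_R = 2.185 mol·L⁻¹; S̃_{R/S} = 3.612/2.185 = 1.65.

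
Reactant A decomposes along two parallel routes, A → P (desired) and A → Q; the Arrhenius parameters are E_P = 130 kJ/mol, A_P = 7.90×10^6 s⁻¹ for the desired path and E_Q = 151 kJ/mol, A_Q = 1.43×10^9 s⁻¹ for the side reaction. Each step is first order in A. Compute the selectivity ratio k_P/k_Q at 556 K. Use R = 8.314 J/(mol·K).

0.519

k_P/k_Q = (A_P/A_Q)·exp[−(E_P−E_Q)/(RT)] = (A_P/A_Q)·exp[(E_Q−E_P)/(RT)].
(E_Q−E_P)/(RT) = (151−130)×10³/(8.314×556) = 21000/4623 = 4.543.
k_P/k_Q = (7.90×10^6/1.43×10^9)·exp(4.543) = 0.005524 × 93.96 = 0.519.
Since E_P < E_Q, lowering the temperature improves selectivity toward P.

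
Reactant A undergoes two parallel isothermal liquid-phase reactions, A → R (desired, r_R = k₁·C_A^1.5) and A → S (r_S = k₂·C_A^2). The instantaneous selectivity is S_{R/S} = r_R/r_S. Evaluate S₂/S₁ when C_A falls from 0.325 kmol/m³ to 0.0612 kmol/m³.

2.30

S_{R/S} = (k₁/k₂)·C_A^-0.5, so S₂/S₁ = (C_{A,2}/C_{A,1})^-0.5.
= (0.0612/0.325)^(-0.5) = (0.1883)^(-0.5) = 2.30.
Selectivity toward R rises as C_A falls — low-concentration operation is favoured.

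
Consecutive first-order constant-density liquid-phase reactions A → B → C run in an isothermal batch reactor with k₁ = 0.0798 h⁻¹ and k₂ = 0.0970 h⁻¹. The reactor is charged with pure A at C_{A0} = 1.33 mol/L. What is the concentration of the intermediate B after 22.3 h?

0.332 mol/L

For first-order series with pure A initially, C_B(t) = k₁C_{A0}/(k₂−k₁)·(e^(−k₁t) − e^(−k₂t)).
e^(−k₁t) = e^(−0.0798×22.3) = e^(−1.780) = 0.1687; e^(−k₂t) = e^(−2.163) = 0.1150.
C_B = 0.0798×1.33/(0.0970−0.0798) × (0.1687−0.1150) = 6.171×0.05375 = 0.3317 mol/L.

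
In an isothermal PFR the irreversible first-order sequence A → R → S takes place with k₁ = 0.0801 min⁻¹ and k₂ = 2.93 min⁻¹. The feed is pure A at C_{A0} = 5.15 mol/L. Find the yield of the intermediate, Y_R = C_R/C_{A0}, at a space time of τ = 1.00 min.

For first-order series with pure A initially, C_R(τ) = k₁C_{A0}/(k₂−k₁)·(e^(−k₁τ) − e^(−k₂τ)).
e^(−k₁τ) = e^(−0.0801×1.00) = e^(−0.08010) = 0.9230; e^(−k₂τ) = e^(−2.930) = 0.05340.
C_R = 0.0801×5.15/(2.93−0.0801) × (0.9230−0.05340) = 0.1447×0.8696 = 0.1259 mol/L.
Y_R = C_R/C_{A0} = 0.1259/5.15 = 0.0244.

0.0244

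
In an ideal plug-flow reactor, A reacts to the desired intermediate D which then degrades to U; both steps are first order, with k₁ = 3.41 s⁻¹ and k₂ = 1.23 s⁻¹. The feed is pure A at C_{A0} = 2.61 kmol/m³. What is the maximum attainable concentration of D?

At the optimum, C_{D,max}/C_{A0} = (k₁/k₂)^[k₂/(k₂−k₁)].
= (3.41/1.23)^(1.23/(1.23−3.41)) = (2.772)^(-0.5642) = 0.5625.
C_{D,max} = 0.5625×2.61 = 1.47 kmol/m³.

1.47 kmol/m³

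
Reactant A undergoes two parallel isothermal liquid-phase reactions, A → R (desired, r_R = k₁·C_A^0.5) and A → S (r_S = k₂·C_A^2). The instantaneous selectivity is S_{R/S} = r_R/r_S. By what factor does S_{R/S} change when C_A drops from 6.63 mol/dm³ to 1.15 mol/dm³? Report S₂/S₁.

S_{R/S} = (k₁/k₂)·C_A^-1.5, so S₂/S₁ = (C_{A,2}/C_{A,1})^-1.5.
= (1.15/6.63)^(-1.5) = (0.1735)^(-1.5) = 13.8.

13.8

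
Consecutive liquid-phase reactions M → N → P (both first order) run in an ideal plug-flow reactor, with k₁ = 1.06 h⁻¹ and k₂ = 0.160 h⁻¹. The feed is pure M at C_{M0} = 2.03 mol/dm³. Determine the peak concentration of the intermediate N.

1.45 mol/dm³

At the optimum, C_{N,max}/C_{M0} = (k₁/k₂)^[k₂/(k₂−k₁)].
= (1.06/0.160)^(0.160/(0.160−1.06)) = (6.625)^(-0.1778) = 0.7145.
C_{N,max} = 0.7145×2.03 = 1.45 mol/dm³.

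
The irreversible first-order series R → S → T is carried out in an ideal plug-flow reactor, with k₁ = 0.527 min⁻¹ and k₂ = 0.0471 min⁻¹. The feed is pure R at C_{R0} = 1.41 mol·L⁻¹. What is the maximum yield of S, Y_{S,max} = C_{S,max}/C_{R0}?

0.789

For a first-order series the maximum intermediate yield is C_{S,max}/C_{R0} = (k₁/k₂)^[k₂/(k₂−k₁)].
= (0.527/0.0471)^(0.0471/(0.0471−0.527)) = (11.19)^(-0.09815) = 0.7890.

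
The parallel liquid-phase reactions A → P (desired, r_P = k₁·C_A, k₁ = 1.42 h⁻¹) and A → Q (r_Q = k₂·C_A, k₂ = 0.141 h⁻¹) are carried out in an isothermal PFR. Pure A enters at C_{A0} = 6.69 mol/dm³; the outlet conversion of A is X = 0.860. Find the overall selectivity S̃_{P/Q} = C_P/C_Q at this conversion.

10.1

C_A = C_{A0}(1−X) = 0.9366 mol/dm³.
Both paths are first order in A, so the instantaneous fraction to P is constant: dC_P/d(−C_A) = k₁/(k₁+k₂) = 0.9097.
C_P = 0.9097·(C_{A0}−C_A) = 0.9097×5.753 = 5.23 mol/dm³.
C_Q = (C_{A0}−C_A)−C_P = 0.5197 mol/dm³; S̃_{P/Q} = 5.234/0.5197 = 10.1.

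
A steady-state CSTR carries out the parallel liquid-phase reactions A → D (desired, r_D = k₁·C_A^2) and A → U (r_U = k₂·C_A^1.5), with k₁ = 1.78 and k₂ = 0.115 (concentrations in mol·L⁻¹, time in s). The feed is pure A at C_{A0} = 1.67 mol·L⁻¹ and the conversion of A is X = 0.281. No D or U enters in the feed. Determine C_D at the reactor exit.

Exit C_A = C_{A0}(1−X) = 1.67×0.719 = 1.201 mol·L⁻¹.
In a CSTR the entire volume is at exit conditions, so r_D = 1.78×1.201^2 = 2.566 and r_U = 0.115×1.201^1.5 = 0.1513.
Fraction of consumed A going to D: r_D/(r_D+r_U) = 0.9443.
C_D = 0.9443·C_{A0}·X = 0.9443×1.67×0.281 = 0.443 mol·L⁻¹.

0.443 mol·L⁻¹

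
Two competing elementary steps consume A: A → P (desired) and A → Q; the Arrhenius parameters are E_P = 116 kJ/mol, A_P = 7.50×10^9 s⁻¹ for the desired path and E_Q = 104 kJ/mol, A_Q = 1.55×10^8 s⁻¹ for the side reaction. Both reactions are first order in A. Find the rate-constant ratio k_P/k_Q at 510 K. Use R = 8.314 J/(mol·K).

With equal orders, S_{P/Q} = k_P/k_Q = (A_P/A_Q)·exp[(E_Q−E_P)/(RT)].
(E_Q−E_P)/(RT) = (104−116)×10³/(8.314×510) = -12000/4240 = -2.830.
k_P/k_Q = (7.50×10^9/1.55×10^8)·exp(-2.830) = 48.39 × 0.05901 = 2.86.

2.86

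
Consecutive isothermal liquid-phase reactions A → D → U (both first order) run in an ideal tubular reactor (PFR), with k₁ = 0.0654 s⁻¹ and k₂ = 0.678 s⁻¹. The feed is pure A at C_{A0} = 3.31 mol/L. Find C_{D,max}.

For a first-order series the maximum intermediate yield is C_{D,max}/C_{A0} = (k₁/k₂)^[k₂/(k₂−k₁)].
= (0.0654/0.678)^(0.678/(0.678−0.0654)) = (0.09646)^(1.107) = 0.07515.
C_{D,max} = 0.07515×3.31 = 0.249 mol/L.

0.249 mol/L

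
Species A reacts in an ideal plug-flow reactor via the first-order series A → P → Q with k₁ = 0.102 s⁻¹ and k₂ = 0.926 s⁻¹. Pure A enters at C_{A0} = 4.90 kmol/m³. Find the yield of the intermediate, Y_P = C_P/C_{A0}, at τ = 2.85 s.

0.0837

For first-order series with pure A initially, C_P(τ) = k₁C_{A0}/(k₂−k₁)·(e^(−k₁τ) − e^(−k₂τ)).
e^(−k₁τ) = e^(−0.102×2.85) = e^(−0.2907) = 0.7477; e^(−k₂τ) = e^(−2.639) = 0.07143.
C_P = 0.102×4.90/(0.926−0.102) × (0.7477−0.07143) = 0.6066×0.6763 = 0.4102 kmol/m³.
Y_P = C_P/C_{A0} = 0.4102/4.90 = 0.0837.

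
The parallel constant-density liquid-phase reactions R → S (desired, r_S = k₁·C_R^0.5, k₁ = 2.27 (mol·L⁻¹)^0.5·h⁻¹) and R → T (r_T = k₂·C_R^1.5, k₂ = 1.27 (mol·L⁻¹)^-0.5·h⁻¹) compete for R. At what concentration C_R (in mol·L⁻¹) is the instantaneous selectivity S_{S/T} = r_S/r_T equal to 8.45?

0.212 mol·L⁻¹

S_{S/T} = (k₁/k₂)·C_R⁻¹ ⇒ C_R = (S·k₂/k₁)^(-1).
= (8.45×1.27/2.27)^(-1) = (4.728)^(-1) = 0.212 mol·L⁻¹.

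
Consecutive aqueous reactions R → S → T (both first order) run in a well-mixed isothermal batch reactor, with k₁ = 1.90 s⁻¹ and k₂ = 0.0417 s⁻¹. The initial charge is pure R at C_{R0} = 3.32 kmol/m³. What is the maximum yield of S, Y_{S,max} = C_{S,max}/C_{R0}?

Evaluating C_S at t_opt = ln(k₂/k₁)/(k₂−k₁) gives C_{S,max}/C_{R0} = (k₁/k₂)^[k₂/(k₂−k₁)].
= (1.90/0.0417)^(0.0417/(0.0417−1.90)) = (45.56)^(-0.02244) = 0.9179.

0.918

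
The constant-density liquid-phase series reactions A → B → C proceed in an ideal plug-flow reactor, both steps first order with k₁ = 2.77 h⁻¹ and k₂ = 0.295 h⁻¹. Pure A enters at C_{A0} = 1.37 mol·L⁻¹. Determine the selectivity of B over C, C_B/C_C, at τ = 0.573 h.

9.04

For first-order series with pure A initially, C_B(τ) = k₁C_{A0}/(k₂−k₁)·(e^(−k₁τ) − e^(−k₂τ)).
e^(−k₁τ) = e^(−2.77×0.573) = e^(−1.587) = 0.2045; e^(−k₂τ) = e^(−0.1690) = 0.8445.
C_B = 2.77×1.37/(0.295−2.77) × (0.2045−0.8445) = (-1.533)×(-0.6400) = 0.9813 mol·L⁻¹.
C_A = C_{A0}e^(−k₁τ) = 0.2802 mol·L⁻¹, so C_C = C_{A0}−C_A−C_B = 0.1086 mol·L⁻¹; C_B/C_C = 9.04.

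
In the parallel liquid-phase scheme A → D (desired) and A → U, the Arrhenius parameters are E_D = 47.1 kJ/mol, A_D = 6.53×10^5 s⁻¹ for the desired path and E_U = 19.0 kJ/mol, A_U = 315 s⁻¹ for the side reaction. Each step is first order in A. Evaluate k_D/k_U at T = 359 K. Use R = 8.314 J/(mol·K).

0.169

k_D/k_U = (A_D/A_U)·exp[−(E_D−E_U)/(RT)] = (A_D/A_U)·exp[(E_U−E_D)/(RT)].
(E_U−E_D)/(RT) = (19.0−47.1)×10³/(8.314×359) = -28100/2985 = -9.415.
k_D/k_U = (6.53×10^5/315)·exp(-9.415) = 2073 × 8.153×10^-5 = 0.169.
Since E_D > E_U, raising the temperature improves selectivity toward D.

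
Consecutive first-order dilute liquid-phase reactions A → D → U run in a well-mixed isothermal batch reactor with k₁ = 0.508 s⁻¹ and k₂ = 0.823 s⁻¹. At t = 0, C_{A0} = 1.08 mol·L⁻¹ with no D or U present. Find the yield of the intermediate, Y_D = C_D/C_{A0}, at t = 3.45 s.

The intermediate concentration in a first-order A→B→C sequence is C_D = k₁C_{A0}(e^(−k₁t) − e^(−k₂t))/(k₂−k₁).
e^(−k₁t) = e^(−0.508×3.45) = e^(−1.753) = 0.1733; e^(−k₂t) = e^(−2.839) = 0.05846.
C_D = 0.508×1.08/(0.823−0.508) × (0.1733−0.05846) = 1.742×0.1149 = 0.2001 mol·L⁻¹.
Y_D = C_D/C_{A0} = 0.2001/1.08 = 0.185.

0.185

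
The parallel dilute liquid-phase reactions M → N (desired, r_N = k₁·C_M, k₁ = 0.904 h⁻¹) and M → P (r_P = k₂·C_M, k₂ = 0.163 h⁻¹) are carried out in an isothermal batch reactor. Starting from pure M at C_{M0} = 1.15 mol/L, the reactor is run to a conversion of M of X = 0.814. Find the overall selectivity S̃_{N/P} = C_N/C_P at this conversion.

C_M = C_{M0}(1−X) = 0.2139 mol/L.
Both paths are first order in M, so the instantaneous fraction to N is constant: dC_N/d(−C_M) = k₁/(k₁+k₂) = 0.8472.
C_N = 0.8472·(C_{M0}−C_M) = 0.8472×0.9361 = 0.793 mol/L.
C_P = (C_{M0}−C_M)−C_N = 0.1430 mol/L; S̃_{N/P} = 0.7931/0.1430 = 5.55.

5.55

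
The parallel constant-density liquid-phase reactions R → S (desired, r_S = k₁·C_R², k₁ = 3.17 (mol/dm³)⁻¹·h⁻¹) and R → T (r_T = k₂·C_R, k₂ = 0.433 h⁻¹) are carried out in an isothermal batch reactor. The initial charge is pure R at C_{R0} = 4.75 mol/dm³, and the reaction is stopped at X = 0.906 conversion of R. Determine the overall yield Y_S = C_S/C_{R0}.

0.845

C_R = C_{R0}(1−X) = 0.4465 mol/dm³.
Along a PFR/batch, dC_T/dC_R = −r_T/(r_S+r_T) = −k₂/(k₂+k₁·C_R).
Integrating from C_{R0} to C_R: C_T = (0.433/3.17)·ln[(0.433+3.17·4.75)/(0.433+3.17·0.446)] = 0.1366·ln(15.49/1.848) = 0.2904 mol/dm³.
Then C_S = (C_{R0}−C_R) − C_T = 4.303 − 0.2904 = 4.013 mol/dm³.
Y_S = C_S/C_{R0} = 4.013/4.75 = 0.845.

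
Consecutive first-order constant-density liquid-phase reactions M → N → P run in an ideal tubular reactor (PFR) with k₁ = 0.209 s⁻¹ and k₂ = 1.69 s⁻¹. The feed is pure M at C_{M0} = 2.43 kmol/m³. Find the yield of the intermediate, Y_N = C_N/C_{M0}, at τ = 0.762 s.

Solving the coupled first-order balances gives C_N(τ) = [k₁/(k₂−k₁)]·C_{M0}·(e^(−k₁τ) − e^(−k₂τ)).
e^(−k₁τ) = e^(−0.209×0.762) = e^(−0.1593) = 0.8528; e^(−k₂τ) = e^(−1.288) = 0.2759.
C_N = 0.209×2.43/(1.69−0.209) × (0.8528−0.2759) = 0.3429×0.5769 = 0.1978 kmol/m³.
Y_N = C_N/C_{M0} = 0.1978/2.43 = 0.0814.

0.0814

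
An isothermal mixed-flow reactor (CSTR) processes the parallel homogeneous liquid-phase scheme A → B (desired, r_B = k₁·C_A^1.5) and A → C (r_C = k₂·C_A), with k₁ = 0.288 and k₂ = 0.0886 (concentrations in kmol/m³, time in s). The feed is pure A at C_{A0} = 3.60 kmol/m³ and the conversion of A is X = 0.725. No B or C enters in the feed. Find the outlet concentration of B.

1.99 kmol/m³

Exit C_A = C_{A0}(1−X) = 3.60×0.275 = 0.9900 kmol/m³.
Rates in a CSTR are evaluated at the outlet concentration: r_B = 0.288×0.9900^1.5 = 0.2837, r_C = 0.0886×0.9900 = 0.08771.
Fraction of consumed A going to B: r_B/(r_B+r_C) = 0.7638.
C_B = 0.7638·C_{A0}·X = 0.7638×3.60×0.725 = 1.99 kmol/m³.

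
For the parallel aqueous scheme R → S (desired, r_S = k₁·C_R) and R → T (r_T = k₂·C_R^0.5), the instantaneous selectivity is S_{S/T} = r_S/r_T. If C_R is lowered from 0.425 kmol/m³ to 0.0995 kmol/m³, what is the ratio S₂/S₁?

S_{S/T} = (k₁/k₂)·C_R^0.5, so S₂/S₁ = (C_{R,2}/C_{R,1})^0.5.
= (0.0995/0.425)^0.5 = (0.2341)^0.5 = 0.484.
Selectivity toward S falls as C_R falls — high-concentration operation is favoured.

0.484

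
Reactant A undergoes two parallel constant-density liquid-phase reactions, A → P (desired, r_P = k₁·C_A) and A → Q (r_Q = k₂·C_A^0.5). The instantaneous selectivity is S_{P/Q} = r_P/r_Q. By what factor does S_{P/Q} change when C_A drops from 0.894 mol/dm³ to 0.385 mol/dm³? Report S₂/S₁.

0.656

S_{P/Q} = (k₁/k₂)·C_A^0.5, so S₂/S₁ = (C_{A,2}/C_{A,1})^0.5.
= (0.385/0.894)^0.5 = (0.4306)^0.5 = 0.656.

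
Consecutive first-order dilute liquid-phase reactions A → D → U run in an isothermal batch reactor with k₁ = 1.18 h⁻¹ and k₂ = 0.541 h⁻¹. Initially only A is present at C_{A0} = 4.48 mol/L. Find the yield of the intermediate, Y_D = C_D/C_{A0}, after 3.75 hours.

Solving the coupled first-order balances gives C_D(t) = [k₁/(k₂−k₁)]·C_{A0}·(e^(−k₁t) − e^(−k₂t)).
e^(−k₁t) = e^(−1.18×3.75) = e^(−4.425) = 0.01197; e^(−k₂t) = e^(−2.029) = 0.1315.
C_D = 1.18×4.48/(0.541−1.18) × (0.01197−0.1315) = (-8.273)×(-0.1195) = 0.9888 mol/L.
Y_D = C_D/C_{A0} = 0.9888/4.48 = 0.221.

0.221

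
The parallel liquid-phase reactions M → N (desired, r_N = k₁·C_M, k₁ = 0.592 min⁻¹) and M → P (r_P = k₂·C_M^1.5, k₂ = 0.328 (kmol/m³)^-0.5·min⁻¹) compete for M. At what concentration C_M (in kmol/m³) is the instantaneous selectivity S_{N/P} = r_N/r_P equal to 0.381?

22.4 kmol/m³

S_{N/P} = (k₁/k₂)·C_M^-0.5 ⇒ C_M = (S·k₂/k₁)^(-2).
= (0.381×0.328/0.592)^(-2) = (0.2111)^(-2) = 22.4 kmol/m³.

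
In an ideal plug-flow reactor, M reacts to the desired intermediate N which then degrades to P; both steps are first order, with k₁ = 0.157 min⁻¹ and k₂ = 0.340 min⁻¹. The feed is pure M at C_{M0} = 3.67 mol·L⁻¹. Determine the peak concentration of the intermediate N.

0.873 mol·L⁻¹

For a first-order series the maximum intermediate yield is C_{N,max}/C_{M0} = (k₁/k₂)^[k₂/(k₂−k₁)].
= (0.157/0.340)^(0.340/(0.340−0.157)) = (0.4618)^(1.858) = 0.2380.
C_{N,max} = 0.2380×3.67 = 0.873 mol·L⁻¹.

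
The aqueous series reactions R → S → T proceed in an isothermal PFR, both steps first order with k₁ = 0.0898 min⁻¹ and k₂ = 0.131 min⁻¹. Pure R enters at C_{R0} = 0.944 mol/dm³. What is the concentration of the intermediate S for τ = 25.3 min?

0.137 mol/dm³

Solving the coupled first-order balances gives C_S(τ) = [k₁/(k₂−k₁)]·C_{R0}·(e^(−k₁τ) − e^(−k₂τ)).
e^(−k₁τ) = e^(−0.0898×25.3) = e^(−2.272) = 0.1031; e^(−k₂τ) = e^(−3.314) = 0.03636.
C_S = 0.0898×0.944/(0.131−0.0898) × (0.1031−0.03636) = 2.058×0.06675 = 0.1373 mol/dm³.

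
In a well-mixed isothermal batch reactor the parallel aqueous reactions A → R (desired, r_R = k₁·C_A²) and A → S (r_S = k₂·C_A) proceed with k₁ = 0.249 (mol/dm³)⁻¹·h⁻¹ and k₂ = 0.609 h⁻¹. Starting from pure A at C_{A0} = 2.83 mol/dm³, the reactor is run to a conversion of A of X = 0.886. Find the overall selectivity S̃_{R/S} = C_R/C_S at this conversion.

C_A = C_{A0}(1−X) = 0.3226 mol/dm³.
Along a PFR/batch, dC_S/dC_A = −r_S/(r_R+r_S) = −k₂/(k₂+k₁·C_A).
Integrating from C_{A0} to C_A: C_S = (0.609/0.249)·ln[(0.609+0.249·2.83)/(0.609+0.249·0.323)] = 2.446·ln(1.314/0.6893) = 1.577 mol/dm³.
Then C_R = (C_{A0}−C_A) − C_S = 2.507 − 1.577 = 0.9302 mol/dm³.
S̃_{R/S} = C_R/C_S = 0.9302/1.577 = 0.590.

0.590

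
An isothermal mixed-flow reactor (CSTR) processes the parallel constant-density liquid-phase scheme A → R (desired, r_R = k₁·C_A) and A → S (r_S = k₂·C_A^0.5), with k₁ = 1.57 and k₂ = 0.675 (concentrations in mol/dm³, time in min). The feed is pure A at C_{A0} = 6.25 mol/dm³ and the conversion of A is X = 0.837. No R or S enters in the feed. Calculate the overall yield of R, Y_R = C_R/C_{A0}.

0.587

Exit C_A = C_{A0}(1−X) = 6.25×0.163 = 1.019 mol/dm³.
Rates in a CSTR are evaluated at the outlet concentration: r_R = 1.57×1.019 = 1.599, r_S = 0.675×1.019^0.5 = 0.6813.
Fraction of consumed A going to R: r_R/(r_R+r_S) = 0.7013.
C_R = 0.7013·C_{A0}·X = 0.7013×6.25×0.837 = 3.67 mol/dm³; Y_R = C_R/C_{A0} = 0.587.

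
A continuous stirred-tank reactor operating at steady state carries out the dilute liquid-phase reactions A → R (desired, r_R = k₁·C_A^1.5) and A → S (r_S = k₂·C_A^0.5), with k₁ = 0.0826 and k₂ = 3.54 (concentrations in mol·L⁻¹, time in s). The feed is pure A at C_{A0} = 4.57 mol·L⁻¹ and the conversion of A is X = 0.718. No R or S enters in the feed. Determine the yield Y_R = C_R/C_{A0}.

0.0210

Exit C_A = C_{A0}(1−X) = 4.57×0.282 = 1.289 mol·L⁻¹.
In a CSTR the entire volume is at exit conditions, so r_R = 0.0826×1.289^1.5 = 0.1208 and r_S = 3.54×1.289^0.5 = 4.019.
Fraction of consumed A going to R: r_R/(r_R+r_S) = 0.02919.
C_R = 0.02919·C_{A0}·X = 0.02919×4.57×0.718 = 0.0958 mol·L⁻¹; Y_R = C_R/C_{A0} = 0.0210.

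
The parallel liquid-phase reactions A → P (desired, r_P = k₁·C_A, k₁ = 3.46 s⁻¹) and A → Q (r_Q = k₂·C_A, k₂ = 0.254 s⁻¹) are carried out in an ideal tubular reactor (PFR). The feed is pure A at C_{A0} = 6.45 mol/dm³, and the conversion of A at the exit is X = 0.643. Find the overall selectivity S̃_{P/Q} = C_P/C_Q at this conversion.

13.6

C_A = C_{A0}(1−X) = 2.303 mol/dm³.
Both paths are first order in A, so the instantaneous fraction to P is constant: dC_P/d(−C_A) = k₁/(k₁+k₂) = 0.9316.
C_P = 0.9316·(C_{A0}−C_A) = 0.9316×4.147 = 3.86 mol/dm³.
C_Q = (C_{A0}−C_A)−C_P = 0.2836 mol/dm³; S̃_{P/Q} = 3.864/0.2836 = 13.6.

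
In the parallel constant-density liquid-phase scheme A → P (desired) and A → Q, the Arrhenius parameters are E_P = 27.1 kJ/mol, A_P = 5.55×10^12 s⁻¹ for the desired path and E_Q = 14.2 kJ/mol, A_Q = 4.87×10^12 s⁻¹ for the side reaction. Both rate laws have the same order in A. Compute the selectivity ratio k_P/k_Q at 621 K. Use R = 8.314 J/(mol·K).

k_P/k_Q = (A_P/A_Q)·exp[−(E_P−E_Q)/(RT)] = (A_P/A_Q)·exp[(E_Q−E_P)/(RT)].
(E_Q−E_P)/(RT) = (14.2−27.1)×10³/(8.314×621) = -12900/5163 = -2.499.
k_P/k_Q = (5.55×10^12/4.87×10^12)·exp(-2.499) = 1.140 × 0.08220 = 0.0937.
Since E_P > E_Q, raising the temperature improves selectivity toward P.

0.0937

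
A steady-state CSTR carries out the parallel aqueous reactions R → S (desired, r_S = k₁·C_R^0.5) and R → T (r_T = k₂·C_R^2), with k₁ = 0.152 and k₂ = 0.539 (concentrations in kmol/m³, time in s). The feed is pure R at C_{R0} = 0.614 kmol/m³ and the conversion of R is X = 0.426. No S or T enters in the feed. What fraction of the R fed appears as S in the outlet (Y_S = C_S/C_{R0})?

Exit C_R = C_{R0}(1−X) = 0.614×0.574 = 0.3524 kmol/m³.
In a CSTR the entire volume is at exit conditions, so r_S = 0.152×0.3524^0.5 = 0.09024 and r_T = 0.539×0.3524^2 = 0.06695.
Fraction of consumed R going to S: r_S/(r_S+r_T) = 0.5741.
C_S = 0.5741·C_{R0}·X = 0.5741×0.614×0.426 = 0.150 kmol/m³; Y_S = C_S/C_{R0} = 0.245.

0.245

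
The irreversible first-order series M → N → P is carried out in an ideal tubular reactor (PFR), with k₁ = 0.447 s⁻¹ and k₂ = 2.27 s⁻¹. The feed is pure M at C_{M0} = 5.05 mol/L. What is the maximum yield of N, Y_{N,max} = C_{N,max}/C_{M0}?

For a first-order series the maximum intermediate yield is C_{N,max}/C_{M0} = (k₁/k₂)^[k₂/(k₂−k₁)].
= (0.447/2.27)^(2.27/(2.27−0.447)) = (0.1969)^(1.245) = 0.1322.

0.132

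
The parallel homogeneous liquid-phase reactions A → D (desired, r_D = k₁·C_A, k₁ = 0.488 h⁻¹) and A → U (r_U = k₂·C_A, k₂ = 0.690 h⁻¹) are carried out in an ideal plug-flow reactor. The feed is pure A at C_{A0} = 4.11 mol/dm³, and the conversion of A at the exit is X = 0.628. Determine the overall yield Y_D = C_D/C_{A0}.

C_A = C_{A0}(1−X) = 1.529 mol/dm³.
Both paths are first order in A, so the instantaneous fraction to D is constant: dC_D/d(−C_A) = k₁/(k₁+k₂) = 0.4143.
C_D = 0.4143·(C_{A0}−C_A) = 0.4143×2.581 = 1.07 mol/dm³.
Y_D = C_D/C_{A0} = 1.069/4.11 = 0.260.

0.260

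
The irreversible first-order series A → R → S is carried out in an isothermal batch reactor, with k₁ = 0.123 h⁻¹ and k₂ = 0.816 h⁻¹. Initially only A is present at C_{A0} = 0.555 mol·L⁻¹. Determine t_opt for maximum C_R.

2.73 h

Setting dC_R/dt = 0 gives t_opt = ln(k₂/k₁)/(k₂−k₁).
= ln(0.816/0.123)/(0.816−0.123) = ln(6.634)/0.6930 = 1.892/0.6930 = 2.73 h.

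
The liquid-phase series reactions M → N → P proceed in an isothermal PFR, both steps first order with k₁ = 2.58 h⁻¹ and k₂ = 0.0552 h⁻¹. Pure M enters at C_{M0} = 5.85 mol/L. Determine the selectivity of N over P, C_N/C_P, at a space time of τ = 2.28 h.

9.07

Solving the coupled first-order balances gives C_N(τ) = [k₁/(k₂−k₁)]·C_{M0}·(e^(−k₁τ) − e^(−k₂τ)).
e^(−k₁τ) = e^(−2.58×2.28) = e^(−5.882) = 0.002788; e^(−k₂τ) = e^(−0.1259) = 0.8817.
C_N = 2.58×5.85/(0.0552−2.58) × (0.002788−0.8817) = (-5.978)×(-0.8790) = 5.254 mol/L.
C_M = C_{M0}e^(−k₁τ) = 0.01631 mol/L, so C_P = C_{M0}−C_M−C_N = 0.5794 mol/L; C_N/C_P = 9.07.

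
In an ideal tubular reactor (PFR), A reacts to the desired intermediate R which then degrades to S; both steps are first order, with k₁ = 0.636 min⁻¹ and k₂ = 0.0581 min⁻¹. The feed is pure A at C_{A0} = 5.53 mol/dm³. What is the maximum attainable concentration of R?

For a first-order series the maximum intermediate yield is C_{R,max}/C_{A0} = (k₁/k₂)^[k₂/(k₂−k₁)].
= (0.636/0.0581)^(0.0581/(0.0581−0.636)) = (10.95)^(-0.1005) = 0.7862.
C_{R,max} = 0.7862×5.53 = 4.35 mol/dm³.

4.35 mol/dm³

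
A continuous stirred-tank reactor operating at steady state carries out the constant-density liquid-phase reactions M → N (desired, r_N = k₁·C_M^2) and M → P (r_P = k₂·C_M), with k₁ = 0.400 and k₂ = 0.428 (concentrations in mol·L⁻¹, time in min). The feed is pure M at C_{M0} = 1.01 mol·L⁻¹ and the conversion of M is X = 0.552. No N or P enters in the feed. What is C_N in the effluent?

Exit C_M = C_{M0}(1−X) = 1.01×0.448 = 0.4525 mol·L⁻¹.
In a CSTR the entire volume is at exit conditions, so r_N = 0.400×0.4525^2 = 0.08190 and r_P = 0.428×0.4525 = 0.1937.
Fraction of consumed M going to N: r_N/(r_N+r_P) = 0.2972.
C_N = 0.2972·C_{M0}·X = 0.2972×1.01×0.552 = 0.166 mol·L⁻¹.

0.166 mol·L⁻¹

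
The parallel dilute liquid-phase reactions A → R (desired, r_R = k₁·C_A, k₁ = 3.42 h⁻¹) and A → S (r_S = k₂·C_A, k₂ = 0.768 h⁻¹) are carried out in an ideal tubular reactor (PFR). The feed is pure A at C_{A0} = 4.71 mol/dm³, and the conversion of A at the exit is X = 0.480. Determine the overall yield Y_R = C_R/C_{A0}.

0.392

C_A = C_{A0}(1−X) = 2.449 mol/dm³.
Both paths are first order in A, so the instantaneous fraction to R is constant: dC_R/d(−C_A) = k₁/(k₁+k₂) = 0.8166.
C_R = 0.8166·(C_{A0}−C_A) = 0.8166×2.261 = 1.85 mol/dm³.
Y_R = C_R/C_{A0} = 1.846/4.71 = 0.392.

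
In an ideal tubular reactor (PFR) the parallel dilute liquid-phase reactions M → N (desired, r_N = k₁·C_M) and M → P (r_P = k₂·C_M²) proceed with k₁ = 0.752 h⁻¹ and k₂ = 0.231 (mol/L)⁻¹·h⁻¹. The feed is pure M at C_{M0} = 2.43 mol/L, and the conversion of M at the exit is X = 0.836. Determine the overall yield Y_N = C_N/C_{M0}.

C_M = C_{M0}(1−X) = 0.3985 mol/L.
Along a PFR/batch, dC_N/dC_M = −r_N/(r_N+r_P) = −k₁/(k₁+k₂·C_M).
Integrating from C_{M0} to C_M: C_N = (0.752/0.231)·ln[(0.752+0.231·2.43)/(0.752+0.231·0.399)] = 3.255·ln(1.313/0.8441) = 1.439 mol/L.
Y_N = C_N/C_{M0} = 1.439/2.43 = 0.592.

0.592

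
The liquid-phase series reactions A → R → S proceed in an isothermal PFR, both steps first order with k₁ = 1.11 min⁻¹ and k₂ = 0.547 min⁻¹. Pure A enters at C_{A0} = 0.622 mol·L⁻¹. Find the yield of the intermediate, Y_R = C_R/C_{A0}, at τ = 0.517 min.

0.375

For first-order series with pure A initially, C_R(τ) = k₁C_{A0}/(k₂−k₁)·(e^(−k₁τ) − e^(−k₂τ)).
e^(−k₁τ) = e^(−1.11×0.517) = e^(−0.5739) = 0.5633; e^(−k₂τ) = e^(−0.2828) = 0.7537.
C_R = 1.11×0.622/(0.547−1.11) × (0.5633−0.7537) = (-1.226)×(-0.1903) = 0.2334 mol·L⁻¹.
Y_R = C_R/C_{A0} = 0.2334/0.622 = 0.375.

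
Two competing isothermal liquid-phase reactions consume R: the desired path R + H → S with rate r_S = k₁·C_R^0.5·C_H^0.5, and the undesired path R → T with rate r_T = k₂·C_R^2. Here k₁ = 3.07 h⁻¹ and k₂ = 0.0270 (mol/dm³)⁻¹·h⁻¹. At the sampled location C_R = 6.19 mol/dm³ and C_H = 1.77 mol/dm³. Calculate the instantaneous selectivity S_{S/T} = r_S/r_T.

S_{S/T} = r_S/r_T = (k₁·C_R^0.5·C_H^0.5)/(k₂·C_R^2) = (k₁/k₂)·C_R^-1.5·C_H^0.5.
= (3.07×6.190^0.5×1.770^0.5) / (0.0270×6.190^2) = 10.16/1.035 = 9.82.
The undesired path is higher order in R, so low C_R (CSTR or dilute feed) favours S.

9.82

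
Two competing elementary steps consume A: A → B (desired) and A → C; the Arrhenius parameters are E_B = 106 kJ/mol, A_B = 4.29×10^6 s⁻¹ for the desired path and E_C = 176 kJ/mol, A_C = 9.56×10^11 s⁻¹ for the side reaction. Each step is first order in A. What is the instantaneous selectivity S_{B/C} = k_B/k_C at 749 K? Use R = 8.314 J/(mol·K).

0.342

k_B/k_C = (A_B/A_C)·exp[−(E_B−E_C)/(RT)] = (A_B/A_C)·exp[(E_C−E_B)/(RT)].
(E_C−E_B)/(RT) = (176−106)×10³/(8.314×749) = 70000/6227 = 11.24.
k_B/k_C = (4.29×10^6/9.56×10^11)·exp(11.24) = 4.487×10^-6 × 76194 = 0.342.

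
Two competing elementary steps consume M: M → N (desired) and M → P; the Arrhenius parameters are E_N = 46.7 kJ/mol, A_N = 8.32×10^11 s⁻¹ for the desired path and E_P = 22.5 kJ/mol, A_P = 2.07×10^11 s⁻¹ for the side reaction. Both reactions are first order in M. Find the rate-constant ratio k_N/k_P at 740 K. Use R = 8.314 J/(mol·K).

Since both paths have the same order in M, the concentration cancels and S_{N/P} = k_N/k_P = (A_N/A_P)·exp[(E_P−E_N)/(RT)].
(E_P−E_N)/(RT) = (22.5−46.7)×10³/(8.314×740) = -24200/6152 = -3.933.
k_N/k_P = (8.32×10^11/2.07×10^11)·exp(-3.933) = 4.019 × 0.01958 = 0.0787.

0.0787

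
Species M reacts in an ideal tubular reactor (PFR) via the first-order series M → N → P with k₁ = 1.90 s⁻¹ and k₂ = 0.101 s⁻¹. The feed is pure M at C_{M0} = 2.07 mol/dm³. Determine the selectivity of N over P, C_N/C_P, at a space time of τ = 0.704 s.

For first-order series with pure M initially, C_N(τ) = k₁C_{M0}/(k₂−k₁)·(e^(−k₁τ) − e^(−k₂τ)).
e^(−k₁τ) = e^(−1.90×0.704) = e^(−1.338) = 0.2625; e^(−k₂τ) = e^(−0.07110) = 0.9314.
C_N = 1.90×2.07/(0.101−1.90) × (0.2625−0.9314) = (-2.186)×(-0.6689) = 1.462 mol/dm³.
C_M = C_{M0}e^(−k₁τ) = 0.5433 mol/dm³, so C_P = C_{M0}−C_M−C_N = 0.06434 mol/dm³; C_N/C_P = 22.7.

22.7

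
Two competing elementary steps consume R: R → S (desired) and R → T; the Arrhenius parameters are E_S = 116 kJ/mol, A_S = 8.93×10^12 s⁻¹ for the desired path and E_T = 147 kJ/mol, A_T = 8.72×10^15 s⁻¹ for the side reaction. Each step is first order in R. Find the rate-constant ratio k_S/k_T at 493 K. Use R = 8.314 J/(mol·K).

k_S/k_T = (A_S/A_T)·exp[−(E_S−E_T)/(RT)] = (A_S/A_T)·exp[(E_T−E_S)/(RT)].
(E_T−E_S)/(RT) = (147−116)×10³/(8.314×493) = 31000/4099 = 7.563.
k_S/k_T = (8.93×10^12/8.72×10^15)·exp(7.563) = 0.001024 × 1926 = 1.97.
Since E_S < E_T, lowering the temperature improves selectivity toward S.

1.97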